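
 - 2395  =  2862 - 5257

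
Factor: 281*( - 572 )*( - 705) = 2^2*3^1*5^1*11^1 * 13^1*47^1*281^1 = 113316060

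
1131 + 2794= 3925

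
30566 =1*30566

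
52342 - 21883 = 30459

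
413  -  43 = 370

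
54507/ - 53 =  - 54507/53 = - 1028.43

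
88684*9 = 798156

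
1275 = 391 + 884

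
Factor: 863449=83^1*101^1 * 103^1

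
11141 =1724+9417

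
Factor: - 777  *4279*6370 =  - 21178867710 = -  2^1*3^1*5^1 * 7^3*11^1*13^1  *37^1*389^1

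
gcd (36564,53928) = 12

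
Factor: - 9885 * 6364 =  - 62908140 = -  2^2*3^1*5^1 * 37^1 * 43^1 * 659^1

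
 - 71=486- 557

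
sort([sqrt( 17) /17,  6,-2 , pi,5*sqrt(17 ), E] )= [-2,sqrt(17 ) /17,E , pi,6,5*sqrt(17)]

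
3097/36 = 86+1/36=86.03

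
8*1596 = 12768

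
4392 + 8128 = 12520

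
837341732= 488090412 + 349251320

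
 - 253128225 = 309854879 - 562983104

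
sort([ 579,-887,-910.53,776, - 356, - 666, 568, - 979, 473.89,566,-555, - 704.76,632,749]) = [ - 979,- 910.53 , - 887, - 704.76,  -  666, - 555, - 356,473.89,566, 568, 579, 632, 749, 776 ] 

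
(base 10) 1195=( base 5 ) 14240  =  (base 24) 21J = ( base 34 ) 115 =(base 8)2253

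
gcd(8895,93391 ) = 1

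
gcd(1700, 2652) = 68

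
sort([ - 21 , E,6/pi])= [ - 21, 6/pi, E ]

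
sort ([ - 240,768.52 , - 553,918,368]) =[ - 553, - 240,368, 768.52,918]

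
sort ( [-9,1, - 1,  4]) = [ - 9, -1  ,  1, 4]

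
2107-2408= -301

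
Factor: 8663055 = 3^1 * 5^1*577537^1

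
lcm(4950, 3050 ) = 301950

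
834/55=834/55 = 15.16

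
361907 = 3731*97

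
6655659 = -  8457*( - 787)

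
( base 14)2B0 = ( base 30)I6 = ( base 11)457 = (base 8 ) 1042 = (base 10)546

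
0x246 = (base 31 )IO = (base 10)582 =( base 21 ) 16f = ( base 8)1106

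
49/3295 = 49/3295= 0.01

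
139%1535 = 139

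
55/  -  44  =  -2 + 3/4 =- 1.25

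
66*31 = 2046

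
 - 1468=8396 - 9864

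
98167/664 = 98167/664 = 147.84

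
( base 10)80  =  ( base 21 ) 3H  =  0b1010000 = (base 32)2g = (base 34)2c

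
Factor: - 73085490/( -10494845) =2^1*3^4*23^1*73^( - 1)*3923^1 * 28753^( - 1) = 14617098/2098969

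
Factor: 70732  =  2^2*17683^1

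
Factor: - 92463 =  - 3^1*7^2*17^1*37^1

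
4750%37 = 14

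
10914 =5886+5028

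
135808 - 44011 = 91797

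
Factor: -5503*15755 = - 86699765  =  - 5^1*23^1*137^1 * 5503^1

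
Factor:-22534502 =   -  2^1*41^1*274811^1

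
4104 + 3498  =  7602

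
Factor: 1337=7^1*191^1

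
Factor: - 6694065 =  - 3^2*5^1*7^1*79^1*269^1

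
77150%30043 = 17064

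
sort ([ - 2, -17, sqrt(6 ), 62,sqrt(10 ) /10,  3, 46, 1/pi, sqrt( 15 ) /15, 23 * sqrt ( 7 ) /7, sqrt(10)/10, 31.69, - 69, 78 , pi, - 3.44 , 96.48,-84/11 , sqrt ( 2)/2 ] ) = [ - 69,-17,-84/11, - 3.44, - 2, sqrt(15 ) /15, sqrt( 10 )/10 , sqrt( 10 ) /10, 1/pi, sqrt( 2)/2 , sqrt(6),3,pi, 23*sqrt(7) /7,31.69,46,  62,78, 96.48]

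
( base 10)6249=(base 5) 144444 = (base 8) 14151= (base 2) 1100001101001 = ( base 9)8513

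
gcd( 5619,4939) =1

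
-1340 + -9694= -11034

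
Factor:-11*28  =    -  308 =- 2^2*7^1 *11^1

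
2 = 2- 0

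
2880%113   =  55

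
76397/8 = 76397/8=9549.62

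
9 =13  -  4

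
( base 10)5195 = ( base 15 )1815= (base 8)12113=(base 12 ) 300B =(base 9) 7112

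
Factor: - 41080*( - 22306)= 916330480 = 2^4*5^1*13^1*19^1*79^1*587^1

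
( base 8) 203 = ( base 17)7C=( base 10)131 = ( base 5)1011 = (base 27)4n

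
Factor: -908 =  -  2^2*227^1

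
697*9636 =6716292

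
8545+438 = 8983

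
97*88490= 8583530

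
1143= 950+193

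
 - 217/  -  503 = 217/503 = 0.43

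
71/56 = 1+15/56 = 1.27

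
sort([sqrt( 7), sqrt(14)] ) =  [ sqrt(  7), sqrt( 14 )] 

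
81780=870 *94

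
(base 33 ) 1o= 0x39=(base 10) 57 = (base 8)71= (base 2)111001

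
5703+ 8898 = 14601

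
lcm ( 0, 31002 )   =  0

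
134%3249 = 134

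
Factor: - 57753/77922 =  - 2^(-1)*13^( - 1 )*23^1*31^1*37^( - 1) = -713/962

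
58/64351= 2/2219=0.00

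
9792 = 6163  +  3629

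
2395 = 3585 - 1190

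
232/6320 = 29/790 = 0.04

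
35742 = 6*5957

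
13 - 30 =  - 17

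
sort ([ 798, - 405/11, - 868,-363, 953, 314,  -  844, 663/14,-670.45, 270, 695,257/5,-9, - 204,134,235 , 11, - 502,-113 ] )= [-868,-844,-670.45, - 502, - 363, - 204, - 113 , - 405/11,- 9,11,663/14, 257/5, 134,235  ,  270,314,695 , 798, 953 ] 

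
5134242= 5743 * 894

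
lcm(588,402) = 39396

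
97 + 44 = 141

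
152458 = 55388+97070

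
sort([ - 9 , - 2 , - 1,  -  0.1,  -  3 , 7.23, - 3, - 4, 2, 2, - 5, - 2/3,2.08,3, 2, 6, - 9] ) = [ - 9, - 9, - 5, - 4,-3, - 3, - 2, - 1 , - 2/3, - 0.1,2, 2, 2, 2.08, 3,6,7.23 ]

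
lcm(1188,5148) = 15444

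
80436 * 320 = 25739520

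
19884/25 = 19884/25 =795.36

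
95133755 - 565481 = 94568274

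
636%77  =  20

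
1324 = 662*2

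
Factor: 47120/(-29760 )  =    -  19/12  =  - 2^(-2)*3^(-1)*19^1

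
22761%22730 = 31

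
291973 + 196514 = 488487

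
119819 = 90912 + 28907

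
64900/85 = 763 + 9/17 = 763.53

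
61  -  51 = 10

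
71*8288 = 588448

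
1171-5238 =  - 4067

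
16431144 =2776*5919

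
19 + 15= 34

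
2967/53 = 55 + 52/53 = 55.98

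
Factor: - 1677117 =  - 3^1* 13^1 * 43003^1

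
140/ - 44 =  -4 + 9/11= - 3.18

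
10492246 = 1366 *7681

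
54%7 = 5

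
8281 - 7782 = 499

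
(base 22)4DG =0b100010111110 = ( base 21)51c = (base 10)2238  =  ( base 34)1VS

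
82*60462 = 4957884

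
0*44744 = 0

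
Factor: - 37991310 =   -  2^1*3^1*5^1 *7^1*131^1*1381^1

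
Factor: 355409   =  293^1*1213^1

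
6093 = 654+5439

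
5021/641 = 7 + 534/641 = 7.83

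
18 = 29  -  11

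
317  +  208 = 525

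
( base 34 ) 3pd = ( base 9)5842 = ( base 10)4331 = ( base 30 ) 4OB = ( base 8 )10353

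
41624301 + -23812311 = 17811990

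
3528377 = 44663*79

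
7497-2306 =5191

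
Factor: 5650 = 2^1*5^2 * 113^1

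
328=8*41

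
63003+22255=85258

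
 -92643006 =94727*( - 978) 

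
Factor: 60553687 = 23^1*1117^1* 2357^1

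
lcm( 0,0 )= 0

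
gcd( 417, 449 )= 1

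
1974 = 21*94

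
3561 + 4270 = 7831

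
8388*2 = 16776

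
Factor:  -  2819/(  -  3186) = 2^( - 1 )  *  3^( - 3)*59^( - 1)*2819^1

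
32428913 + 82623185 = 115052098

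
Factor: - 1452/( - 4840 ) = 3/10 = 2^(  -  1)*3^1*5^( - 1) 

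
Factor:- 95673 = - 3^1*31891^1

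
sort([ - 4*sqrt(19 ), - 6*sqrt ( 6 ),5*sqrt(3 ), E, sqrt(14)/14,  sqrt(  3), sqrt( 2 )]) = [-4 *sqrt ( 19), - 6*sqrt ( 6),sqrt (14 ) /14,sqrt (2),sqrt(3), E,5*sqrt(3)] 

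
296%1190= 296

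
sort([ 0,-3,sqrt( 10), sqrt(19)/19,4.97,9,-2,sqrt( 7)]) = [ - 3, -2,0, sqrt(19) /19,sqrt(7 ), sqrt ( 10 ),4.97, 9]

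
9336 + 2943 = 12279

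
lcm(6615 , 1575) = 33075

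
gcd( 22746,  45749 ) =1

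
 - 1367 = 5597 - 6964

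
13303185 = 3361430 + 9941755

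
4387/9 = 487 + 4/9 = 487.44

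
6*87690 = 526140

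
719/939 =719/939  =  0.77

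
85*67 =5695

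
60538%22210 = 16118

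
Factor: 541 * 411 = 222351 = 3^1* 137^1*541^1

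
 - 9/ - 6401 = 9/6401 =0.00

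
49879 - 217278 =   -  167399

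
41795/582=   41795/582 = 71.81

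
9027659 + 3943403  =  12971062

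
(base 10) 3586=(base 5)103321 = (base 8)7002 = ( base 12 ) 20aa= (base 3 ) 11220211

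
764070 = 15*50938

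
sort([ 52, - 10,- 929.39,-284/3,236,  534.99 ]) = [ - 929.39, - 284/3, - 10,52,236, 534.99]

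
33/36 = 11/12= 0.92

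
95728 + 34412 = 130140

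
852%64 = 20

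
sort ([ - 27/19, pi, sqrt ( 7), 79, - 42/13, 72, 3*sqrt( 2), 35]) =[ - 42/13, - 27/19 , sqrt( 7 ) , pi,3*sqrt ( 2), 35,72,  79 ]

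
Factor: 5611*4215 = 23650365 = 3^1*5^1 * 31^1*181^1*281^1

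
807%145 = 82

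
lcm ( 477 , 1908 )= 1908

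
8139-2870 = 5269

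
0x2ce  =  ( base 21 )1d4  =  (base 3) 222121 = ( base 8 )1316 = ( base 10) 718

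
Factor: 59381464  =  2^3 * 7422683^1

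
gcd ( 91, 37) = 1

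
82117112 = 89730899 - 7613787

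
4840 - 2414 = 2426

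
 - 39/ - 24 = 13/8 =1.62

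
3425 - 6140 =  - 2715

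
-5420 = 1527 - 6947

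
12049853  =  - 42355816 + 54405669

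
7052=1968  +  5084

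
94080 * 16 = 1505280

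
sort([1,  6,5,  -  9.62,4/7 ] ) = [ - 9.62,4/7,1, 5, 6]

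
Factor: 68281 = 68281^1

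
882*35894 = 31658508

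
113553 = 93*1221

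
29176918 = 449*64982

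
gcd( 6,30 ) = 6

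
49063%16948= 15167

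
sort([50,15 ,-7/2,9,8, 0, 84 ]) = [ - 7/2, 0 , 8,9, 15 , 50, 84] 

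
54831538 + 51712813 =106544351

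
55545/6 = 18515/2  =  9257.50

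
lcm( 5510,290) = 5510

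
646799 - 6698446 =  - 6051647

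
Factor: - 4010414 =- 2^1*2005207^1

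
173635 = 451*385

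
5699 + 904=6603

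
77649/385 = 201  +  24/35 = 201.69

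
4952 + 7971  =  12923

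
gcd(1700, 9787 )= 1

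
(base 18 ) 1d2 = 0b1000110000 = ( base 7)1430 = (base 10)560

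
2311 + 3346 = 5657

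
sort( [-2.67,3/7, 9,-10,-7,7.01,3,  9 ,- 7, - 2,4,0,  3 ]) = [ - 10, - 7, - 7, - 2.67,-2, 0,3/7,3, 3,4, 7.01, 9,  9] 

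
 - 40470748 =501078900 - 541549648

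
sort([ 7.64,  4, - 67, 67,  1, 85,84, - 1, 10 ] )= [  -  67, - 1,1,4, 7.64,10,67,84,85] 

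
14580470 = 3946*3695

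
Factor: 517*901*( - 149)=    - 69406733=-  11^1*17^1*47^1*53^1*149^1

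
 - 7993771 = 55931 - 8049702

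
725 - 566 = 159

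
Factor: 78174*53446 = 4178087604 = 2^2*3^2*43^1* 101^1*26723^1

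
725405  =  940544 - 215139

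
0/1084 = 0 = 0.00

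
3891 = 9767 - 5876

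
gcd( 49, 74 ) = 1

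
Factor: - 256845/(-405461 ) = 3^1* 5^1*7^(-1 )*17123^1*57923^( - 1)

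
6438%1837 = 927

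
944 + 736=1680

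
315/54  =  5 + 5/6 = 5.83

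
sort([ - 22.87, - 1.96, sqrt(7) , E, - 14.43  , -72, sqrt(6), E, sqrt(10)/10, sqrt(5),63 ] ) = [ - 72, - 22.87, - 14.43 ,-1.96,sqrt(10)/10, sqrt( 5 ),sqrt( 6), sqrt( 7), E, E, 63 ]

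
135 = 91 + 44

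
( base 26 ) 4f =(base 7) 230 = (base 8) 167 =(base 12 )9B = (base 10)119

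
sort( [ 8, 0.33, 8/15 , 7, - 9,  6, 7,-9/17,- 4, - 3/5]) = [-9, - 4, - 3/5, - 9/17,0.33 , 8/15, 6, 7, 7,  8]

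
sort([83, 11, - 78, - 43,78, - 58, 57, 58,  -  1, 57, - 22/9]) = [  -  78, - 58, - 43, - 22/9 ,  -  1,  11, 57,57 , 58  ,  78, 83]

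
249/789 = 83/263 = 0.32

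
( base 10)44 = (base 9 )48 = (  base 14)32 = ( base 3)1122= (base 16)2C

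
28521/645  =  9507/215 =44.22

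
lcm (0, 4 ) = 0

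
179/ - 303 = -1  +  124/303 = - 0.59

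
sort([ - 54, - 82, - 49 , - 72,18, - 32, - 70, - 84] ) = [ - 84,- 82, - 72, - 70,  -  54, - 49, - 32,18 ] 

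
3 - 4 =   -  1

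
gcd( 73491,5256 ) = 3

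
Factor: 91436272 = 2^4*1637^1*3491^1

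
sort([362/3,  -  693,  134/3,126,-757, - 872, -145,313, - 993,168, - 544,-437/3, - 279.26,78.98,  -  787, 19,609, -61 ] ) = [-993, - 872, - 787, - 757, - 693, - 544,-279.26,-437/3, - 145, - 61,19, 134/3,  78.98,362/3, 126,168, 313, 609 ]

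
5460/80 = 68 + 1/4 =68.25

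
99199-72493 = 26706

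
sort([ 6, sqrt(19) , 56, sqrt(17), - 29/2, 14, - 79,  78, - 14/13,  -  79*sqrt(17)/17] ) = [-79, - 79*sqrt( 17)/17,-29/2, - 14/13  ,  sqrt( 17 ),  sqrt(19),6, 14,56, 78 ]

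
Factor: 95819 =95819^1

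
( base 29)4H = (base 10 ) 133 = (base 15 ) 8d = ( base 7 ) 250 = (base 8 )205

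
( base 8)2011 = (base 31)12A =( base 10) 1033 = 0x409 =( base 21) 274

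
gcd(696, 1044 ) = 348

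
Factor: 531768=2^3 * 3^1*22157^1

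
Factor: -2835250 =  - 2^1*5^3* 11^1*1031^1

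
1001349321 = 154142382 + 847206939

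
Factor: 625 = 5^4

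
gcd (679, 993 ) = 1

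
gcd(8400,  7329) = 21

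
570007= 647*881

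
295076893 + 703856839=998933732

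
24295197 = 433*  56109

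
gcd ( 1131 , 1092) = 39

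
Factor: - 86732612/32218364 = - 21683153/8054591=- 1531^( - 1 )*1999^1*5261^ ( - 1)*10847^1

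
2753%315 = 233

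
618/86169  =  206/28723   =  0.01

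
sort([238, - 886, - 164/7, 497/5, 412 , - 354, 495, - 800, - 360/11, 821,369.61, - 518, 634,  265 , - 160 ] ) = [ - 886, - 800, - 518, - 354, - 160,  -  360/11, - 164/7,  497/5, 238,265,369.61,412,495,634, 821 ]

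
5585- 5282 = 303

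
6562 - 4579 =1983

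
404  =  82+322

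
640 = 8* 80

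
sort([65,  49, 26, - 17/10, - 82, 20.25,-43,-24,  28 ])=[-82, - 43 ,-24, - 17/10,20.25, 26 , 28, 49, 65 ] 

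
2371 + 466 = 2837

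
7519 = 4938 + 2581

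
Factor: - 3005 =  - 5^1*601^1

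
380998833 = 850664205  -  469665372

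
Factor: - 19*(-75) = 3^1*5^2*19^1 = 1425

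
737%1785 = 737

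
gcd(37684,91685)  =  1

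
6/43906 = 3/21953  =  0.00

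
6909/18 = 383 + 5/6= 383.83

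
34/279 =34/279=0.12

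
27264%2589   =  1374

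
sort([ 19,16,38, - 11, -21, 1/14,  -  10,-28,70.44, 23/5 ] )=[ - 28,-21, - 11, - 10,1/14,23/5,16,19,38,70.44 ] 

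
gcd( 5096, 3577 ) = 49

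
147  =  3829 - 3682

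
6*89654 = 537924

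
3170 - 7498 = - 4328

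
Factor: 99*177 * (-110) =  - 2^1*3^3*5^1*11^2*59^1 = - 1927530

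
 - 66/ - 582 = 11/97=   0.11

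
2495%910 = 675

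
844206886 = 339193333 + 505013553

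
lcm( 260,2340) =2340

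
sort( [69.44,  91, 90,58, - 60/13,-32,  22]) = [ - 32, - 60/13, 22, 58,69.44,  90,  91 ]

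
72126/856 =84 + 111/428  =  84.26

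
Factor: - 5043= - 3^1*41^2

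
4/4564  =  1/1141 = 0.00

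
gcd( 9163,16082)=187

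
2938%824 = 466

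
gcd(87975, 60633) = 9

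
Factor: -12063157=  - 19^1*634903^1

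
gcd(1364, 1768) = 4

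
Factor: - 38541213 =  - 3^2*4282357^1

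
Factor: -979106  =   - 2^1*489553^1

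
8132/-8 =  - 1017 + 1/2 = - 1016.50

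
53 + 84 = 137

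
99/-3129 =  - 1 + 1010/1043 = -0.03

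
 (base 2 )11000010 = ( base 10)194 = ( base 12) 142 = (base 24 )82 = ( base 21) 95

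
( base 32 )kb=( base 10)651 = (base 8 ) 1213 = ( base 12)463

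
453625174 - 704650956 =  - 251025782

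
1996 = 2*998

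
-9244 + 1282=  - 7962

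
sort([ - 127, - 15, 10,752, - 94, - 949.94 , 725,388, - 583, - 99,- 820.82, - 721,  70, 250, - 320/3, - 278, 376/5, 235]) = [ - 949.94, - 820.82, - 721, - 583, - 278, - 127, - 320/3,- 99, - 94, - 15, 10, 70, 376/5,235,250,388 , 725, 752]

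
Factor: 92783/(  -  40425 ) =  - 3^( - 1)*5^ ( - 2 )*7^( - 2) * 11^(-1)*31^1*41^1 * 73^1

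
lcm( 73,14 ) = 1022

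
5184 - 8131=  - 2947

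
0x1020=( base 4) 1000200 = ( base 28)57c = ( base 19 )B85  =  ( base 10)4128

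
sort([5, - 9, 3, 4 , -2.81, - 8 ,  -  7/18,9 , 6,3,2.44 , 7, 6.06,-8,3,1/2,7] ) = [ - 9, - 8, - 8,-2.81, -7/18, 1/2, 2.44,3,  3,3, 4, 5,  6, 6.06 , 7,7,9 ]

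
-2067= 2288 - 4355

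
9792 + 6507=16299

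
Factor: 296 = 2^3*37^1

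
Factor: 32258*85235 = 2749510630 = 2^1*5^1 * 127^2*17047^1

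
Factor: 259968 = 2^7*3^1*677^1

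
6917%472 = 309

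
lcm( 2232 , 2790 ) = 11160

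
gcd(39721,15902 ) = 1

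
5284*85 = 449140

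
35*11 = 385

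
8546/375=22  +  296/375 =22.79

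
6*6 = 36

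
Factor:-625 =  - 5^4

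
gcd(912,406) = 2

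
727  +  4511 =5238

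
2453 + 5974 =8427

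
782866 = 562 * 1393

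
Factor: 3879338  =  2^1*41^1*47309^1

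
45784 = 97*472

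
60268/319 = 60268/319 = 188.93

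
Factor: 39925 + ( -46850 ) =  - 6925 = -5^2*277^1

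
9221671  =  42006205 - 32784534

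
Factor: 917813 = 13^1*17^1*4153^1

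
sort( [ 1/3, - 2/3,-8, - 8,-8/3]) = [ - 8, - 8, - 8/3, - 2/3,1/3]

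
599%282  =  35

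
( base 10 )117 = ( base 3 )11100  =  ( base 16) 75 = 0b1110101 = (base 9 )140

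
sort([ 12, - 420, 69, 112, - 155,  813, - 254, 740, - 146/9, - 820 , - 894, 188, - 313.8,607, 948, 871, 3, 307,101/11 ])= [ - 894,  -  820, - 420, - 313.8, - 254, - 155,-146/9, 3, 101/11,12, 69, 112,188, 307,607,740, 813,871,948] 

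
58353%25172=8009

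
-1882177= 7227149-9109326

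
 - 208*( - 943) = 196144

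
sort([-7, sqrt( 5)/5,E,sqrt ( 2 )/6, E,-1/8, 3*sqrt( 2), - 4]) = [ - 7,- 4, - 1/8,sqrt( 2 ) /6,sqrt (5 ) /5, E  ,  E,3*sqrt( 2 )] 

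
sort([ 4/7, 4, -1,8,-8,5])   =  [-8, - 1,4/7, 4,5,8]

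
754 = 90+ 664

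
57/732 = 19/244 = 0.08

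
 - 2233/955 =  - 2233/955  =  - 2.34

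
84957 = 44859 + 40098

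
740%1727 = 740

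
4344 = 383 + 3961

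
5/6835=1/1367 = 0.00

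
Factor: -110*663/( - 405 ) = 4862/27 = 2^1*3^ (  -  3 )*11^1 *13^1*17^1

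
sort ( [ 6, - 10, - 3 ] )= [ - 10, - 3, 6]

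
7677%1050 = 327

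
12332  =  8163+4169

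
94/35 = 94/35  =  2.69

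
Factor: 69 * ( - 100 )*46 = -2^3*3^1*5^2*23^2 = - 317400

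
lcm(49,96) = 4704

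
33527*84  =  2816268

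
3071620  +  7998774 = 11070394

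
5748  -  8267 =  - 2519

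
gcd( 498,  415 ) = 83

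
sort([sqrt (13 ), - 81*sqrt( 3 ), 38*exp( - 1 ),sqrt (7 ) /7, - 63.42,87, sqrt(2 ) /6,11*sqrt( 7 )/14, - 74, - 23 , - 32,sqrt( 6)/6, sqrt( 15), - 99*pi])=[-99*pi , - 81*sqrt( 3), - 74,- 63.42, - 32, - 23, sqrt( 2)/6,sqrt( 7 ) /7, sqrt( 6 ) /6, 11*sqrt (7 ) /14 , sqrt( 13),sqrt (15 ), 38*exp( - 1 ),87]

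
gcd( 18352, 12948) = 4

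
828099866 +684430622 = 1512530488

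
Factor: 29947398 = 2^1*3^1*13^1*383941^1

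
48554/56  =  867  +  1/28 =867.04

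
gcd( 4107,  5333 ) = 1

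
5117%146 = 7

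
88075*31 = 2730325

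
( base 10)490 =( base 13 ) 2B9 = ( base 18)194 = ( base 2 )111101010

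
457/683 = 457/683=0.67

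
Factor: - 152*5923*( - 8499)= 7651615704  =  2^3*3^1*19^1*2833^1*5923^1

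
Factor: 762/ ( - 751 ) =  - 2^1*3^1*127^1 * 751^ ( - 1)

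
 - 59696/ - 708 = 14924/177=   84.32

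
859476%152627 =96341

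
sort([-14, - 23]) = [ - 23, - 14 ]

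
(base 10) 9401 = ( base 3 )110220012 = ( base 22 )J97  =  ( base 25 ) f11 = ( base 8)22271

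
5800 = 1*5800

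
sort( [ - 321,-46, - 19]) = [-321,-46, - 19]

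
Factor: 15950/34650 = 3^ (-2 )*7^( - 1) * 29^1 = 29/63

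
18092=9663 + 8429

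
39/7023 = 13/2341 = 0.01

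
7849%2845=2159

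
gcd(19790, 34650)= 10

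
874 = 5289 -4415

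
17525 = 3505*5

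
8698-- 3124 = 11822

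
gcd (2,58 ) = 2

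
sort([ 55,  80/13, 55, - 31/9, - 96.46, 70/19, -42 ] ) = [ - 96.46, - 42, - 31/9,  70/19,  80/13,55, 55]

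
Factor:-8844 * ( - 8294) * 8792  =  2^6*3^1 * 7^1 * 11^2*13^1*29^1*67^1*157^1 = 644911979712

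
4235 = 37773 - 33538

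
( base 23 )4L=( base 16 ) 71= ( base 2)1110001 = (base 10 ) 113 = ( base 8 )161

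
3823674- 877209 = 2946465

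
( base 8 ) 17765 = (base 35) 6nq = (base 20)1091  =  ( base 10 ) 8181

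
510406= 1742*293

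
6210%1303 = 998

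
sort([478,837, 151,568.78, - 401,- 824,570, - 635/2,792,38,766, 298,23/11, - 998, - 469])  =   [ - 998, - 824,-469, - 401 ,-635/2 , 23/11, 38,151, 298,478, 568.78,570,766,792, 837]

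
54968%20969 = 13030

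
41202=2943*14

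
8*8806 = 70448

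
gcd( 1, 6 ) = 1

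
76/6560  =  19/1640 = 0.01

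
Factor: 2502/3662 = 3^2*139^1*1831^( - 1) = 1251/1831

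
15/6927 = 5/2309 = 0.00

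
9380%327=224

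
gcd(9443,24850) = 497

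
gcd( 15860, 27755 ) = 3965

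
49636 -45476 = 4160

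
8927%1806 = 1703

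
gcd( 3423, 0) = 3423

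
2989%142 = 7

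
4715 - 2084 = 2631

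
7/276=7/276=0.03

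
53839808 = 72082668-18242860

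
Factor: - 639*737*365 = -171894195 = -3^2*5^1*11^1*67^1*71^1 * 73^1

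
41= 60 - 19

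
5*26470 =132350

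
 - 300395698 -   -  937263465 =636867767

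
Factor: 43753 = 43753^1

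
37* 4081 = 150997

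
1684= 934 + 750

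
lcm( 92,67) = 6164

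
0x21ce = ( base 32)8EE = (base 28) B12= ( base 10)8654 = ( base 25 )dl4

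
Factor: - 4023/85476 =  - 1341/28492= -  2^( - 2)*3^2*17^( - 1)*149^1*419^(-1 ) 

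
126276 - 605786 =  - 479510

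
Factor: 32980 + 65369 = 3^1*32783^1 =98349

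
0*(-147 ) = 0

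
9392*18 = 169056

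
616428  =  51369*12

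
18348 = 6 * 3058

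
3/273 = 1/91 = 0.01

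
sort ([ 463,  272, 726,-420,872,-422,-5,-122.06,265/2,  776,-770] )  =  [ - 770, - 422, - 420, - 122.06, - 5,265/2,272,463,  726, 776,872] 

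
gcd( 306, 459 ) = 153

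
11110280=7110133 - -4000147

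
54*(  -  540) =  - 29160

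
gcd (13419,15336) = 1917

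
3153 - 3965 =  - 812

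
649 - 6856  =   - 6207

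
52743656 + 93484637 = 146228293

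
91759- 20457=71302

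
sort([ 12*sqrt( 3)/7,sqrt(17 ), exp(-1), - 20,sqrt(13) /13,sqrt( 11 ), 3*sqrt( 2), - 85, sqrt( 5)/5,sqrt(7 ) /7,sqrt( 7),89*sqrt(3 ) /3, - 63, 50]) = [ - 85, - 63, - 20, sqrt( 13) /13, exp( - 1 ), sqrt (7 ) /7, sqrt( 5 )/5 , sqrt( 7), 12*sqrt( 3 ) /7,sqrt( 11), sqrt( 17 ),  3*sqrt(2),  50,  89*sqrt( 3)/3] 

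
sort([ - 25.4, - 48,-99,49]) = [ - 99, - 48, - 25.4,49]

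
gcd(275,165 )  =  55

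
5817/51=1939/17 = 114.06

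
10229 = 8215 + 2014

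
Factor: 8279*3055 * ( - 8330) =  - 210685233850 = - 2^1 * 5^2 * 7^2* 13^1*17^2 * 47^1*487^1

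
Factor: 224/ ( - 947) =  - 2^5 * 7^1 * 947^(-1)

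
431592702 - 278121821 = 153470881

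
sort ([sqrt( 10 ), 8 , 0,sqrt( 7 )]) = [ 0 , sqrt( 7)  ,  sqrt(10 ),8]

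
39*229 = 8931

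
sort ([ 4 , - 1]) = [ - 1,4]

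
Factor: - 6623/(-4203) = 3^( - 2)*37^1 * 179^1 *467^(  -  1) 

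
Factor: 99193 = 281^1*353^1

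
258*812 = 209496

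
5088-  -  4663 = 9751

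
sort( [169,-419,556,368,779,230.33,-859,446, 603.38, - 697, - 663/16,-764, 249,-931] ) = [ - 931, - 859, - 764 ,  -  697, - 419,-663/16,169, 230.33,  249,368, 446,  556 , 603.38,779]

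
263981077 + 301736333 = 565717410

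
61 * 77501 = 4727561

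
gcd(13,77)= 1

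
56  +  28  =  84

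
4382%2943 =1439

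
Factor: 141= 3^1 * 47^1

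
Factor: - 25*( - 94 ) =2350=2^1*5^2* 47^1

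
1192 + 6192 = 7384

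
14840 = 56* 265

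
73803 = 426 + 73377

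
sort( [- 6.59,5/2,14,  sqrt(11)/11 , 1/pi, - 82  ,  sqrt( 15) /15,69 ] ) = [  -  82, - 6.59, sqrt( 15 ) /15,  sqrt ( 11) /11, 1/pi,5/2,14, 69]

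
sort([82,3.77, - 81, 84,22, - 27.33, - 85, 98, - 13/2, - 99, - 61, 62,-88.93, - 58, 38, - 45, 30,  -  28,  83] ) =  [ - 99, - 88.93, - 85, - 81,-61, - 58, - 45, - 28, - 27.33, - 13/2, 3.77, 22, 30, 38, 62, 82,83, 84, 98]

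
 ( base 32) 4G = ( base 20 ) 74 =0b10010000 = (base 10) 144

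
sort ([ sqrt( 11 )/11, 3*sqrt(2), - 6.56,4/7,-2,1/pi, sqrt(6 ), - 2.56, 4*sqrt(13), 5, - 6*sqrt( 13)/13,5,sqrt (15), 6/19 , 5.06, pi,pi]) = [-6.56, - 2.56, - 2, - 6*sqrt(13)/13,sqrt(11 )/11, 6/19,1/pi, 4/7, sqrt( 6),pi,pi, sqrt( 15 ) , 3*sqrt( 2),5,5,5.06,4*sqrt( 13)]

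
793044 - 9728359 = - 8935315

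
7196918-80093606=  - 72896688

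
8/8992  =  1/1124 = 0.00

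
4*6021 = 24084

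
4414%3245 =1169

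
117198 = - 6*( - 19533) 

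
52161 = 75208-23047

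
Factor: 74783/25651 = 17^1*53^1*83^1*113^( - 1)*227^( - 1 ) 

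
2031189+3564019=5595208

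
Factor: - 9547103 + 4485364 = - 5061739 = - 137^1*36947^1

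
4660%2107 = 446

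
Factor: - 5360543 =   -  127^1*42209^1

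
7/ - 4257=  - 1 + 4250/4257 = - 0.00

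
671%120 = 71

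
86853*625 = 54283125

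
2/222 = 1/111  =  0.01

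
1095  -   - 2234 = 3329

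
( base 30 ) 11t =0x3bf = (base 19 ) 2C9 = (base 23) 1IG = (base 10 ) 959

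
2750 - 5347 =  - 2597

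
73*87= 6351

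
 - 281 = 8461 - 8742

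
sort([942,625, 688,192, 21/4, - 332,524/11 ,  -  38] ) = [ - 332 , -38, 21/4,524/11,192 , 625,  688, 942]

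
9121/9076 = 1 + 45/9076 = 1.00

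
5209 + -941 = 4268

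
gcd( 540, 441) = 9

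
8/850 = 4/425 = 0.01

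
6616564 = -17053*( - 388)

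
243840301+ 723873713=967714014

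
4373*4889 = 21379597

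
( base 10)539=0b1000011011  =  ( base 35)fe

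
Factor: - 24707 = -31^1*797^1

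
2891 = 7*413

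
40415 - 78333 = - 37918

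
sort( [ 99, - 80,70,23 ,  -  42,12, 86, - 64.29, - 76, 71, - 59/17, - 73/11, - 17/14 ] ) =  [ - 80, - 76, - 64.29, -42,-73/11, - 59/17, - 17/14,  12,23, 70,  71,86,99]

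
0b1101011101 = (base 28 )12L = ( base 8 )1535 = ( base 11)713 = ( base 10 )861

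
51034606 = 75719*674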